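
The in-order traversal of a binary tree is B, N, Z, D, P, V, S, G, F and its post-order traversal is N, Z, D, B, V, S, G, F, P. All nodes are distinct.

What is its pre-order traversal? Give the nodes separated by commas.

P, B, D, Z, N, F, G, S, V

The last element of post-order is the root; it splits in-order into left and right subtrees.
Root P: left subtree has 4 nodes {B, N, Z, D}, right has 4 {V, S, G, F}.
  Root B: left subtree has 0 nodes { }, right has 3 {N, Z, D}.
    Root D: left subtree has 2 nodes {N, Z}, right has 0 { }.
      Root Z: left subtree has 1 node {N}, right has 0 { }.
  Root F: left subtree has 3 nodes {V, S, G}, right has 0 { }.
    Root G: left subtree has 2 nodes {V, S}, right has 0 { }.
      Root S: left subtree has 1 node {V}, right has 0 { }.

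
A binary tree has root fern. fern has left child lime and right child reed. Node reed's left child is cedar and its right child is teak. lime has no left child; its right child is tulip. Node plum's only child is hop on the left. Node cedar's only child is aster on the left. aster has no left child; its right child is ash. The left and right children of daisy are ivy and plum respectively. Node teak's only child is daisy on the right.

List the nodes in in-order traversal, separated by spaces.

lime tulip fern aster ash cedar reed teak ivy daisy hop plum

In-order visits the left subtree, then the node, then the right subtree.
At fern: go left to lime.
  At lime: no left child.
  Visit lime.
  At lime: go right to tulip.
    tulip is a leaf — visit tulip.
Visit fern.
At fern: go right to reed.
  At reed: go left to cedar.
    At cedar: go left to aster.
      At aster: no left child.
      Visit aster.
      At aster: go right to ash.
        ash is a leaf — visit ash.
    Visit cedar.
    At cedar: no right child.
  Visit reed.
  At reed: go right to teak.
    At teak: no left child.
    Visit teak.
    At teak: go right to daisy.
      At daisy: go left to ivy.
        ivy is a leaf — visit ivy.
      Visit daisy.
      At daisy: go right to plum.
        At plum: go left to hop.
          hop is a leaf — visit hop.
        Visit plum.
        At plum: no right child.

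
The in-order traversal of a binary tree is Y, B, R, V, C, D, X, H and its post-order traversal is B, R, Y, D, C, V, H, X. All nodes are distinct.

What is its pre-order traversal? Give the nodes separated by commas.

The last element of post-order is the root; it splits in-order into left and right subtrees.
Root X: left subtree has 6 nodes {Y, B, R, V, C, D}, right has 1 {H}.
  Root V: left subtree has 3 nodes {Y, B, R}, right has 2 {C, D}.
    Root Y: left subtree has 0 nodes { }, right has 2 {B, R}.
      Root R: left subtree has 1 node {B}, right has 0 { }.
    Root C: left subtree has 0 nodes { }, right has 1 {D}.

X, V, Y, R, B, C, D, H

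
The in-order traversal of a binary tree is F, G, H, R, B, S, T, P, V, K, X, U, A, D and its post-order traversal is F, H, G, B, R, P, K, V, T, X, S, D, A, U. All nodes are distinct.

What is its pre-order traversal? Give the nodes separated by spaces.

U S R G F H B X T V P K A D

The last element of post-order is the root; it splits in-order into left and right subtrees.
Root U: left subtree has 11 nodes {F, G, H, R, B, S, T, P, V, K, X}, right has 2 {A, D}.
  Root S: left subtree has 5 nodes {F, G, H, R, B}, right has 5 {T, P, V, K, X}.
    Root R: left subtree has 3 nodes {F, G, H}, right has 1 {B}.
      Root G: left subtree has 1 node {F}, right has 1 {H}.
    Root X: left subtree has 4 nodes {T, P, V, K}, right has 0 { }.
      Root T: left subtree has 0 nodes { }, right has 3 {P, V, K}.
        Root V: left subtree has 1 node {P}, right has 1 {K}.
  Root A: left subtree has 0 nodes { }, right has 1 {D}.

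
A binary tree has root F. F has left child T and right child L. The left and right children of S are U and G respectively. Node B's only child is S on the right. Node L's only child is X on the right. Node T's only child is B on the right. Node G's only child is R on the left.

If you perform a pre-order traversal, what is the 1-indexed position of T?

2

Pre-order visits the node, then its left subtree, then its right subtree.
Visit F.
At F: go left to T.
  Visit T.
  At T: no left child.
  At T: go right to B.
    Visit B.
    At B: no left child.
    At B: go right to S.
      Visit S.
      At S: go left to U.
        U is a leaf — visit U.
      At S: go right to G.
        Visit G.
        At G: go left to R.
          R is a leaf — visit R.
        At G: no right child.
At F: go right to L.
  Visit L.
  At L: no left child.
  At L: go right to X.
    X is a leaf — visit X.
Full pre-order sequence: F, T, B, S, U, G, R, L, X.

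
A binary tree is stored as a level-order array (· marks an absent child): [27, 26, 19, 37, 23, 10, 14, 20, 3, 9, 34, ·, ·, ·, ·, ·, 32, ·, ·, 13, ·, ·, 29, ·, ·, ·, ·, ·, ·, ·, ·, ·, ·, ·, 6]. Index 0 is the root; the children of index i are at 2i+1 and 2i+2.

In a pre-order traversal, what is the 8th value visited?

Pre-order visits the node, then its left subtree, then its right subtree.
Visit 27.
At 27: go left to 26.
  Visit 26.
  At 26: go left to 37.
    Visit 37.
    At 37: go left to 20.
      Visit 20.
      At 20: no left child.
      At 20: go right to 32.
        Visit 32.
        At 32: no left child.
        At 32: go right to 6.
          6 is a leaf — visit 6.
    At 37: go right to 3.
      3 is a leaf — visit 3.
  At 26: go right to 23.
    Visit 23.
    At 23: go left to 9.
      Visit 9.
      At 9: go left to 13.
        13 is a leaf — visit 13.
      At 9: no right child.
    At 23: go right to 34.
      Visit 34.
      At 34: no left child.
      At 34: go right to 29.
        29 is a leaf — visit 29.
At 27: go right to 19.
  Visit 19.
  At 19: go left to 10.
    10 is a leaf — visit 10.
  At 19: go right to 14.
    14 is a leaf — visit 14.
Full pre-order sequence: 27, 26, 37, 20, 32, 6, 3, 23, 9, 13, 34, 29, 19, 10, 14.

23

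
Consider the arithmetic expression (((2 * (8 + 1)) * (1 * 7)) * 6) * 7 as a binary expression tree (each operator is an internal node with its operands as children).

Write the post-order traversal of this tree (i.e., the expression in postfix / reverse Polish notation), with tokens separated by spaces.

2 8 1 + * 1 7 * * 6 * 7 *

Post-order on an expression tree gives postfix notation: for each operator, emit left operand, right operand, then the operator.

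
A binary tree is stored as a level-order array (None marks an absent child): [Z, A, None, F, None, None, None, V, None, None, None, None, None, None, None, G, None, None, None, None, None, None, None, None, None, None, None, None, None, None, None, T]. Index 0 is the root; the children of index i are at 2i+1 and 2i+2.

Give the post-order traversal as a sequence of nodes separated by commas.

Post-order visits the left subtree, then the right subtree, then the node.
At Z: go left to A.
  At A: go left to F.
    At F: go left to V.
      At V: go left to G.
        At G: go left to T.
          T is a leaf — visit T.
        At G: no right child.
        Visit G.
      At V: no right child.
      Visit V.
    At F: no right child.
    Visit F.
  At A: no right child.
  Visit A.
At Z: no right child.
Visit Z.

T, G, V, F, A, Z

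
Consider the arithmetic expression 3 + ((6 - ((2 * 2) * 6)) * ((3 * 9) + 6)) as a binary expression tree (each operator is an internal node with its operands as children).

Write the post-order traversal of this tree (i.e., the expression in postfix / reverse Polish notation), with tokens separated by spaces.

Post-order on an expression tree gives postfix notation: for each operator, emit left operand, right operand, then the operator.

3 6 2 2 * 6 * - 3 9 * 6 + * +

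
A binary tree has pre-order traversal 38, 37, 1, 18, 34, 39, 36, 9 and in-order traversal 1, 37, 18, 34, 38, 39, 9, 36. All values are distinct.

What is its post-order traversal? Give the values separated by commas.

1, 34, 18, 37, 9, 36, 39, 38

The first element of pre-order is the root; it splits in-order into left and right subtrees.
Root 38: left subtree has 4 nodes {1, 37, 18, 34}, right has 3 {39, 9, 36}.
  Root 37: left subtree has 1 node {1}, right has 2 {18, 34}.
    Root 18: left subtree has 0 nodes { }, right has 1 {34}.
  Root 39: left subtree has 0 nodes { }, right has 2 {9, 36}.
    Root 36: left subtree has 1 node {9}, right has 0 { }.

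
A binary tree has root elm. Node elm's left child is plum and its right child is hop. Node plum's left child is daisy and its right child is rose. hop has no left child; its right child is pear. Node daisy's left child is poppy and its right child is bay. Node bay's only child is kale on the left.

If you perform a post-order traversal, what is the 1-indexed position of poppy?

Post-order visits the left subtree, then the right subtree, then the node.
At elm: go left to plum.
  At plum: go left to daisy.
    At daisy: go left to poppy.
      poppy is a leaf — visit poppy.
    At daisy: go right to bay.
      At bay: go left to kale.
        kale is a leaf — visit kale.
      At bay: no right child.
      Visit bay.
    Visit daisy.
  At plum: go right to rose.
    rose is a leaf — visit rose.
  Visit plum.
At elm: go right to hop.
  At hop: no left child.
  At hop: go right to pear.
    pear is a leaf — visit pear.
  Visit hop.
Visit elm.
Full post-order sequence: poppy, kale, bay, daisy, rose, plum, pear, hop, elm.

1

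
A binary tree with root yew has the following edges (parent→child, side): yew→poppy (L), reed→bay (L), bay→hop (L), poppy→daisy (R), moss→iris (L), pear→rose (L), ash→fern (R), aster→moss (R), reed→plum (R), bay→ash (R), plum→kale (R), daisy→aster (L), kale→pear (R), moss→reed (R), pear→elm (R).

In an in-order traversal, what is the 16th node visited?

yew

In-order visits the left subtree, then the node, then the right subtree.
At yew: go left to poppy.
  At poppy: no left child.
  Visit poppy.
  At poppy: go right to daisy.
    At daisy: go left to aster.
      At aster: no left child.
      Visit aster.
      At aster: go right to moss.
        At moss: go left to iris.
          iris is a leaf — visit iris.
        Visit moss.
        At moss: go right to reed.
          At reed: go left to bay.
            At bay: go left to hop.
              hop is a leaf — visit hop.
            Visit bay.
            At bay: go right to ash.
              At ash: no left child.
              Visit ash.
              At ash: go right to fern.
                fern is a leaf — visit fern.
          Visit reed.
          At reed: go right to plum.
            At plum: no left child.
            Visit plum.
            At plum: go right to kale.
              At kale: no left child.
              Visit kale.
              At kale: go right to pear.
                At pear: go left to rose.
                  rose is a leaf — visit rose.
                Visit pear.
                At pear: go right to elm.
                  elm is a leaf — visit elm.
    Visit daisy.
    At daisy: no right child.
Visit yew.
At yew: no right child.
Full in-order sequence: poppy, aster, iris, moss, hop, bay, ash, fern, reed, plum, kale, rose, pear, elm, daisy, yew.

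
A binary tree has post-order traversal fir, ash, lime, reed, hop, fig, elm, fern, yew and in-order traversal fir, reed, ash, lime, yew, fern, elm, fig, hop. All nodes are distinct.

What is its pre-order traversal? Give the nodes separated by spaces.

yew reed fir lime ash fern elm fig hop

The last element of post-order is the root; it splits in-order into left and right subtrees.
Root yew: left subtree has 4 nodes {fir, reed, ash, lime}, right has 4 {fern, elm, fig, hop}.
  Root reed: left subtree has 1 node {fir}, right has 2 {ash, lime}.
    Root lime: left subtree has 1 node {ash}, right has 0 { }.
  Root fern: left subtree has 0 nodes { }, right has 3 {elm, fig, hop}.
    Root elm: left subtree has 0 nodes { }, right has 2 {fig, hop}.
      Root fig: left subtree has 0 nodes { }, right has 1 {hop}.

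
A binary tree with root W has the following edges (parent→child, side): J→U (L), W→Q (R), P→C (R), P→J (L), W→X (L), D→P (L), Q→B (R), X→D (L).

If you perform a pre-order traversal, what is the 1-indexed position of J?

Pre-order visits the node, then its left subtree, then its right subtree.
Visit W.
At W: go left to X.
  Visit X.
  At X: go left to D.
    Visit D.
    At D: go left to P.
      Visit P.
      At P: go left to J.
        Visit J.
        At J: go left to U.
          U is a leaf — visit U.
        At J: no right child.
      At P: go right to C.
        C is a leaf — visit C.
    At D: no right child.
  At X: no right child.
At W: go right to Q.
  Visit Q.
  At Q: no left child.
  At Q: go right to B.
    B is a leaf — visit B.
Full pre-order sequence: W, X, D, P, J, U, C, Q, B.

5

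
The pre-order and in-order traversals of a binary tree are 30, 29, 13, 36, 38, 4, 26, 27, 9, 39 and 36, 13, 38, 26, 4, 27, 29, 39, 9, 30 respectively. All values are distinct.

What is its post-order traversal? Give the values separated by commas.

The first element of pre-order is the root; it splits in-order into left and right subtrees.
Root 30: left subtree has 9 nodes {36, 13, 38, 26, 4, 27, 29, 39, 9}, right has 0 { }.
  Root 29: left subtree has 6 nodes {36, 13, 38, 26, 4, 27}, right has 2 {39, 9}.
    Root 13: left subtree has 1 node {36}, right has 4 {38, 26, 4, 27}.
      Root 38: left subtree has 0 nodes { }, right has 3 {26, 4, 27}.
        Root 4: left subtree has 1 node {26}, right has 1 {27}.
    Root 9: left subtree has 1 node {39}, right has 0 { }.

36, 26, 27, 4, 38, 13, 39, 9, 29, 30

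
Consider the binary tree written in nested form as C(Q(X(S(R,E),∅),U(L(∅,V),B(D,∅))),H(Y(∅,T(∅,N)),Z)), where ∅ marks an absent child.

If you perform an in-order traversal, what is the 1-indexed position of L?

In-order visits the left subtree, then the node, then the right subtree.
At C: go left to Q.
  At Q: go left to X.
    At X: go left to S.
      At S: go left to R.
        R is a leaf — visit R.
      Visit S.
      At S: go right to E.
        E is a leaf — visit E.
    Visit X.
    At X: no right child.
  Visit Q.
  At Q: go right to U.
    At U: go left to L.
      At L: no left child.
      Visit L.
      At L: go right to V.
        V is a leaf — visit V.
    Visit U.
    At U: go right to B.
      At B: go left to D.
        D is a leaf — visit D.
      Visit B.
      At B: no right child.
Visit C.
At C: go right to H.
  At H: go left to Y.
    At Y: no left child.
    Visit Y.
    At Y: go right to T.
      At T: no left child.
      Visit T.
      At T: go right to N.
        N is a leaf — visit N.
  Visit H.
  At H: go right to Z.
    Z is a leaf — visit Z.
Full in-order sequence: R, S, E, X, Q, L, V, U, D, B, C, Y, T, N, H, Z.

6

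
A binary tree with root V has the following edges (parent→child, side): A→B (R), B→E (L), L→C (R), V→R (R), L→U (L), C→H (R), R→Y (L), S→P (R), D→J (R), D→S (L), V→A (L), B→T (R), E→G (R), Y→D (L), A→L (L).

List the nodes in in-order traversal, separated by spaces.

U L C H A E G B T V S P D J Y R

In-order visits the left subtree, then the node, then the right subtree.
At V: go left to A.
  At A: go left to L.
    At L: go left to U.
      U is a leaf — visit U.
    Visit L.
    At L: go right to C.
      At C: no left child.
      Visit C.
      At C: go right to H.
        H is a leaf — visit H.
  Visit A.
  At A: go right to B.
    At B: go left to E.
      At E: no left child.
      Visit E.
      At E: go right to G.
        G is a leaf — visit G.
    Visit B.
    At B: go right to T.
      T is a leaf — visit T.
Visit V.
At V: go right to R.
  At R: go left to Y.
    At Y: go left to D.
      At D: go left to S.
        At S: no left child.
        Visit S.
        At S: go right to P.
          P is a leaf — visit P.
      Visit D.
      At D: go right to J.
        J is a leaf — visit J.
    Visit Y.
    At Y: no right child.
  Visit R.
  At R: no right child.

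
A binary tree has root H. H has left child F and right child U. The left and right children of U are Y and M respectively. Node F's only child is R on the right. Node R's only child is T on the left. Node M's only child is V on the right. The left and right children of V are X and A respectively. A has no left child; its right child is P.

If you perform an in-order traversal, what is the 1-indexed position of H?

4

In-order visits the left subtree, then the node, then the right subtree.
At H: go left to F.
  At F: no left child.
  Visit F.
  At F: go right to R.
    At R: go left to T.
      T is a leaf — visit T.
    Visit R.
    At R: no right child.
Visit H.
At H: go right to U.
  At U: go left to Y.
    Y is a leaf — visit Y.
  Visit U.
  At U: go right to M.
    At M: no left child.
    Visit M.
    At M: go right to V.
      At V: go left to X.
        X is a leaf — visit X.
      Visit V.
      At V: go right to A.
        At A: no left child.
        Visit A.
        At A: go right to P.
          P is a leaf — visit P.
Full in-order sequence: F, T, R, H, Y, U, M, X, V, A, P.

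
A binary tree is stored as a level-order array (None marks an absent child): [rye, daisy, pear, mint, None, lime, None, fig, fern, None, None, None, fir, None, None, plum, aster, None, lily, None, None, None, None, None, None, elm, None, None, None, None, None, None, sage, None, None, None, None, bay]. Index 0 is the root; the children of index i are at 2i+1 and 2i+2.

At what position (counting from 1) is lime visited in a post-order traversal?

Post-order visits the left subtree, then the right subtree, then the node.
At rye: go left to daisy.
  At daisy: go left to mint.
    At mint: go left to fig.
      At fig: go left to plum.
        At plum: no left child.
        At plum: go right to sage.
          sage is a leaf — visit sage.
        Visit plum.
      At fig: go right to aster.
        aster is a leaf — visit aster.
      Visit fig.
    At mint: go right to fern.
      At fern: no left child.
      At fern: go right to lily.
        At lily: go left to bay.
          bay is a leaf — visit bay.
        At lily: no right child.
        Visit lily.
      Visit fern.
    Visit mint.
  At daisy: no right child.
  Visit daisy.
At rye: go right to pear.
  At pear: go left to lime.
    At lime: no left child.
    At lime: go right to fir.
      At fir: go left to elm.
        elm is a leaf — visit elm.
      At fir: no right child.
      Visit fir.
    Visit lime.
  At pear: no right child.
  Visit pear.
Visit rye.
Full post-order sequence: sage, plum, aster, fig, bay, lily, fern, mint, daisy, elm, fir, lime, pear, rye.

12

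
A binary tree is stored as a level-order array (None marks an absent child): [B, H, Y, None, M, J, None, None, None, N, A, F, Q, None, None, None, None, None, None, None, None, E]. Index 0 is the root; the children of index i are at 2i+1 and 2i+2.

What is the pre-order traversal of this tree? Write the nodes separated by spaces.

Pre-order visits the node, then its left subtree, then its right subtree.
Visit B.
At B: go left to H.
  Visit H.
  At H: no left child.
  At H: go right to M.
    Visit M.
    At M: go left to N.
      N is a leaf — visit N.
    At M: go right to A.
      Visit A.
      At A: go left to E.
        E is a leaf — visit E.
      At A: no right child.
At B: go right to Y.
  Visit Y.
  At Y: go left to J.
    Visit J.
    At J: go left to F.
      F is a leaf — visit F.
    At J: go right to Q.
      Q is a leaf — visit Q.
  At Y: no right child.

B H M N A E Y J F Q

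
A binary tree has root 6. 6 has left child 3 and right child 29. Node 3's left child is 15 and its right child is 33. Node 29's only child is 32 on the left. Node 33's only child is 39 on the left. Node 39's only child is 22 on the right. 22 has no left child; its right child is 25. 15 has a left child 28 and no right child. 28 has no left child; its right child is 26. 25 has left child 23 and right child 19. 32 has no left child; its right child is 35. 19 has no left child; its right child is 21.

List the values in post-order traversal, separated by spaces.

Post-order visits the left subtree, then the right subtree, then the node.
At 6: go left to 3.
  At 3: go left to 15.
    At 15: go left to 28.
      At 28: no left child.
      At 28: go right to 26.
        26 is a leaf — visit 26.
      Visit 28.
    At 15: no right child.
    Visit 15.
  At 3: go right to 33.
    At 33: go left to 39.
      At 39: no left child.
      At 39: go right to 22.
        At 22: no left child.
        At 22: go right to 25.
          At 25: go left to 23.
            23 is a leaf — visit 23.
          At 25: go right to 19.
            At 19: no left child.
            At 19: go right to 21.
              21 is a leaf — visit 21.
            Visit 19.
          Visit 25.
        Visit 22.
      Visit 39.
    At 33: no right child.
    Visit 33.
  Visit 3.
At 6: go right to 29.
  At 29: go left to 32.
    At 32: no left child.
    At 32: go right to 35.
      35 is a leaf — visit 35.
    Visit 32.
  At 29: no right child.
  Visit 29.
Visit 6.

26 28 15 23 21 19 25 22 39 33 3 35 32 29 6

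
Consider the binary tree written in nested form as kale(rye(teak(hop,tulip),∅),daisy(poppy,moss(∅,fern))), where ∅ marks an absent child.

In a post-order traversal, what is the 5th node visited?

poppy

Post-order visits the left subtree, then the right subtree, then the node.
At kale: go left to rye.
  At rye: go left to teak.
    At teak: go left to hop.
      hop is a leaf — visit hop.
    At teak: go right to tulip.
      tulip is a leaf — visit tulip.
    Visit teak.
  At rye: no right child.
  Visit rye.
At kale: go right to daisy.
  At daisy: go left to poppy.
    poppy is a leaf — visit poppy.
  At daisy: go right to moss.
    At moss: no left child.
    At moss: go right to fern.
      fern is a leaf — visit fern.
    Visit moss.
  Visit daisy.
Visit kale.
Full post-order sequence: hop, tulip, teak, rye, poppy, fern, moss, daisy, kale.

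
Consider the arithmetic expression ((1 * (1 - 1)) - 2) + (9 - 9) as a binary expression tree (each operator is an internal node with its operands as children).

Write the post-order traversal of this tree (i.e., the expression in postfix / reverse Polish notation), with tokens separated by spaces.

Post-order on an expression tree gives postfix notation: for each operator, emit left operand, right operand, then the operator.

1 1 1 - * 2 - 9 9 - +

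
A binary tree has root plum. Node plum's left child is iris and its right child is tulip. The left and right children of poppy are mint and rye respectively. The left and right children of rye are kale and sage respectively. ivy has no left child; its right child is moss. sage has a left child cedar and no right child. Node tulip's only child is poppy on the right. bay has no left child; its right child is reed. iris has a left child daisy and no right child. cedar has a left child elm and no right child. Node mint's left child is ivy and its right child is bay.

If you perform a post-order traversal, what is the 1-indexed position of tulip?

14

Post-order visits the left subtree, then the right subtree, then the node.
At plum: go left to iris.
  At iris: go left to daisy.
    daisy is a leaf — visit daisy.
  At iris: no right child.
  Visit iris.
At plum: go right to tulip.
  At tulip: no left child.
  At tulip: go right to poppy.
    At poppy: go left to mint.
      At mint: go left to ivy.
        At ivy: no left child.
        At ivy: go right to moss.
          moss is a leaf — visit moss.
        Visit ivy.
      At mint: go right to bay.
        At bay: no left child.
        At bay: go right to reed.
          reed is a leaf — visit reed.
        Visit bay.
      Visit mint.
    At poppy: go right to rye.
      At rye: go left to kale.
        kale is a leaf — visit kale.
      At rye: go right to sage.
        At sage: go left to cedar.
          At cedar: go left to elm.
            elm is a leaf — visit elm.
          At cedar: no right child.
          Visit cedar.
        At sage: no right child.
        Visit sage.
      Visit rye.
    Visit poppy.
  Visit tulip.
Visit plum.
Full post-order sequence: daisy, iris, moss, ivy, reed, bay, mint, kale, elm, cedar, sage, rye, poppy, tulip, plum.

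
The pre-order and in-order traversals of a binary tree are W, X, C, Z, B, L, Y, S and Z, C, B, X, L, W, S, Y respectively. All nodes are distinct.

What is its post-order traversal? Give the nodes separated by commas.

Z, B, C, L, X, S, Y, W

The first element of pre-order is the root; it splits in-order into left and right subtrees.
Root W: left subtree has 5 nodes {Z, C, B, X, L}, right has 2 {S, Y}.
  Root X: left subtree has 3 nodes {Z, C, B}, right has 1 {L}.
    Root C: left subtree has 1 node {Z}, right has 1 {B}.
  Root Y: left subtree has 1 node {S}, right has 0 { }.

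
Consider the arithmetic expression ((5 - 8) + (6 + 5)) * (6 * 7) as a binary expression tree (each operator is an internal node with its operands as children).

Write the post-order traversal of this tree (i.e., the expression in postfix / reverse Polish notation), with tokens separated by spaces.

5 8 - 6 5 + + 6 7 * *

Post-order on an expression tree gives postfix notation: for each operator, emit left operand, right operand, then the operator.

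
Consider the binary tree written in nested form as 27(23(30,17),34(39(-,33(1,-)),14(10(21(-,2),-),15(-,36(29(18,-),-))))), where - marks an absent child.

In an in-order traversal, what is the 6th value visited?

In-order visits the left subtree, then the node, then the right subtree.
At 27: go left to 23.
  At 23: go left to 30.
    30 is a leaf — visit 30.
  Visit 23.
  At 23: go right to 17.
    17 is a leaf — visit 17.
Visit 27.
At 27: go right to 34.
  At 34: go left to 39.
    At 39: no left child.
    Visit 39.
    At 39: go right to 33.
      At 33: go left to 1.
        1 is a leaf — visit 1.
      Visit 33.
      At 33: no right child.
  Visit 34.
  At 34: go right to 14.
    At 14: go left to 10.
      At 10: go left to 21.
        At 21: no left child.
        Visit 21.
        At 21: go right to 2.
          2 is a leaf — visit 2.
      Visit 10.
      At 10: no right child.
    Visit 14.
    At 14: go right to 15.
      At 15: no left child.
      Visit 15.
      At 15: go right to 36.
        At 36: go left to 29.
          At 29: go left to 18.
            18 is a leaf — visit 18.
          Visit 29.
          At 29: no right child.
        Visit 36.
        At 36: no right child.
Full in-order sequence: 30, 23, 17, 27, 39, 1, 33, 34, 21, 2, 10, 14, 15, 18, 29, 36.

1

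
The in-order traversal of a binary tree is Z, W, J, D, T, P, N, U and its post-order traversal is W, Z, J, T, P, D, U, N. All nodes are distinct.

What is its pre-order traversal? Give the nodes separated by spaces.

The last element of post-order is the root; it splits in-order into left and right subtrees.
Root N: left subtree has 6 nodes {Z, W, J, D, T, P}, right has 1 {U}.
  Root D: left subtree has 3 nodes {Z, W, J}, right has 2 {T, P}.
    Root J: left subtree has 2 nodes {Z, W}, right has 0 { }.
      Root Z: left subtree has 0 nodes { }, right has 1 {W}.
    Root P: left subtree has 1 node {T}, right has 0 { }.

N D J Z W P T U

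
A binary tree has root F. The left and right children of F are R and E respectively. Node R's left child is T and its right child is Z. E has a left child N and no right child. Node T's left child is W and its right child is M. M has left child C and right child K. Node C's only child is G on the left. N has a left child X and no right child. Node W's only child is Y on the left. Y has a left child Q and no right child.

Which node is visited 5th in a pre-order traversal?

Pre-order visits the node, then its left subtree, then its right subtree.
Visit F.
At F: go left to R.
  Visit R.
  At R: go left to T.
    Visit T.
    At T: go left to W.
      Visit W.
      At W: go left to Y.
        Visit Y.
        At Y: go left to Q.
          Q is a leaf — visit Q.
        At Y: no right child.
      At W: no right child.
    At T: go right to M.
      Visit M.
      At M: go left to C.
        Visit C.
        At C: go left to G.
          G is a leaf — visit G.
        At C: no right child.
      At M: go right to K.
        K is a leaf — visit K.
  At R: go right to Z.
    Z is a leaf — visit Z.
At F: go right to E.
  Visit E.
  At E: go left to N.
    Visit N.
    At N: go left to X.
      X is a leaf — visit X.
    At N: no right child.
  At E: no right child.
Full pre-order sequence: F, R, T, W, Y, Q, M, C, G, K, Z, E, N, X.

Y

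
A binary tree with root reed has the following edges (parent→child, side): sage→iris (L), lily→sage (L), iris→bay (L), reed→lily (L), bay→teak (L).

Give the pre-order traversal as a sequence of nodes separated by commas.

Pre-order visits the node, then its left subtree, then its right subtree.
Visit reed.
At reed: go left to lily.
  Visit lily.
  At lily: go left to sage.
    Visit sage.
    At sage: go left to iris.
      Visit iris.
      At iris: go left to bay.
        Visit bay.
        At bay: go left to teak.
          teak is a leaf — visit teak.
        At bay: no right child.
      At iris: no right child.
    At sage: no right child.
  At lily: no right child.
At reed: no right child.

reed, lily, sage, iris, bay, teak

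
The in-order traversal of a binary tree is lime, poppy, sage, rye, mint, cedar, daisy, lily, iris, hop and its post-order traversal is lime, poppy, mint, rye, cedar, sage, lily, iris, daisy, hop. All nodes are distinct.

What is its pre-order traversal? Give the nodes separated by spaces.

hop daisy sage poppy lime cedar rye mint iris lily

The last element of post-order is the root; it splits in-order into left and right subtrees.
Root hop: left subtree has 9 nodes {lime, poppy, sage, rye, mint, cedar, daisy, lily, iris}, right has 0 { }.
  Root daisy: left subtree has 6 nodes {lime, poppy, sage, rye, mint, cedar}, right has 2 {lily, iris}.
    Root sage: left subtree has 2 nodes {lime, poppy}, right has 3 {rye, mint, cedar}.
      Root poppy: left subtree has 1 node {lime}, right has 0 { }.
      Root cedar: left subtree has 2 nodes {rye, mint}, right has 0 { }.
        Root rye: left subtree has 0 nodes { }, right has 1 {mint}.
    Root iris: left subtree has 1 node {lily}, right has 0 { }.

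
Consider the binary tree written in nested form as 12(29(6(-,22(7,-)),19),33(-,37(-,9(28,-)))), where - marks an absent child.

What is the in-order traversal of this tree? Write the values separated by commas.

6, 7, 22, 29, 19, 12, 33, 37, 28, 9

In-order visits the left subtree, then the node, then the right subtree.
At 12: go left to 29.
  At 29: go left to 6.
    At 6: no left child.
    Visit 6.
    At 6: go right to 22.
      At 22: go left to 7.
        7 is a leaf — visit 7.
      Visit 22.
      At 22: no right child.
  Visit 29.
  At 29: go right to 19.
    19 is a leaf — visit 19.
Visit 12.
At 12: go right to 33.
  At 33: no left child.
  Visit 33.
  At 33: go right to 37.
    At 37: no left child.
    Visit 37.
    At 37: go right to 9.
      At 9: go left to 28.
        28 is a leaf — visit 28.
      Visit 9.
      At 9: no right child.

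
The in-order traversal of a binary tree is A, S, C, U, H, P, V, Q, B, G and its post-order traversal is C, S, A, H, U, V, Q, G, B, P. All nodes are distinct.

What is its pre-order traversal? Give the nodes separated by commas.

P, U, A, S, C, H, B, Q, V, G

The last element of post-order is the root; it splits in-order into left and right subtrees.
Root P: left subtree has 5 nodes {A, S, C, U, H}, right has 4 {V, Q, B, G}.
  Root U: left subtree has 3 nodes {A, S, C}, right has 1 {H}.
    Root A: left subtree has 0 nodes { }, right has 2 {S, C}.
      Root S: left subtree has 0 nodes { }, right has 1 {C}.
  Root B: left subtree has 2 nodes {V, Q}, right has 1 {G}.
    Root Q: left subtree has 1 node {V}, right has 0 { }.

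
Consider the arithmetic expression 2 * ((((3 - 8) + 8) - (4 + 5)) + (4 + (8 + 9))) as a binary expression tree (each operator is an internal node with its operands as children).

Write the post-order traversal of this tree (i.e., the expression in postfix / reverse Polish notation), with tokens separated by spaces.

Post-order on an expression tree gives postfix notation: for each operator, emit left operand, right operand, then the operator.

2 3 8 - 8 + 4 5 + - 4 8 9 + + + *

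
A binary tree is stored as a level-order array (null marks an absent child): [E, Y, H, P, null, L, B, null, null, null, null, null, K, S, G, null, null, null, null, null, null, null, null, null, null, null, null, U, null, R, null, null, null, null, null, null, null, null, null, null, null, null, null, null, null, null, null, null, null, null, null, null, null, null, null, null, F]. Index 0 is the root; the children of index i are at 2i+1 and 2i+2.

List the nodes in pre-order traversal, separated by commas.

E, Y, P, H, L, K, B, S, U, F, G, R

Pre-order visits the node, then its left subtree, then its right subtree.
Visit E.
At E: go left to Y.
  Visit Y.
  At Y: go left to P.
    P is a leaf — visit P.
  At Y: no right child.
At E: go right to H.
  Visit H.
  At H: go left to L.
    Visit L.
    At L: no left child.
    At L: go right to K.
      K is a leaf — visit K.
  At H: go right to B.
    Visit B.
    At B: go left to S.
      Visit S.
      At S: go left to U.
        Visit U.
        At U: no left child.
        At U: go right to F.
          F is a leaf — visit F.
      At S: no right child.
    At B: go right to G.
      Visit G.
      At G: go left to R.
        R is a leaf — visit R.
      At G: no right child.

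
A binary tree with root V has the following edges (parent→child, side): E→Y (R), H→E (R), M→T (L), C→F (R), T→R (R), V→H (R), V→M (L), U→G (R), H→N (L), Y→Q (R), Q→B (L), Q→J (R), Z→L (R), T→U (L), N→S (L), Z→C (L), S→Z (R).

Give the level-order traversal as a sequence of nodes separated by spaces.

V M H T N E U R S Y G Z Q C L B J F

Level-order visits nodes level by level from the root, left to right within each level.
Level 0: V
Level 1: M, H
Level 2: T, N, E
Level 3: U, R, S, Y
Level 4: G, Z, Q
Level 5: C, L, B, J
Level 6: F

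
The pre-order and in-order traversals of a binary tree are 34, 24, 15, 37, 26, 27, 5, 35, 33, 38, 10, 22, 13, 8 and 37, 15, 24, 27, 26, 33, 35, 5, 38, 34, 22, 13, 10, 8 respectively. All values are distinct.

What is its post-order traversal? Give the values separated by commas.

The first element of pre-order is the root; it splits in-order into left and right subtrees.
Root 34: left subtree has 9 nodes {37, 15, 24, 27, 26, 33, 35, 5, 38}, right has 4 {22, 13, 10, 8}.
  Root 24: left subtree has 2 nodes {37, 15}, right has 6 {27, 26, 33, 35, 5, 38}.
    Root 15: left subtree has 1 node {37}, right has 0 { }.
    Root 26: left subtree has 1 node {27}, right has 4 {33, 35, 5, 38}.
      Root 5: left subtree has 2 nodes {33, 35}, right has 1 {38}.
        Root 35: left subtree has 1 node {33}, right has 0 { }.
  Root 10: left subtree has 2 nodes {22, 13}, right has 1 {8}.
    Root 22: left subtree has 0 nodes { }, right has 1 {13}.

37, 15, 27, 33, 35, 38, 5, 26, 24, 13, 22, 8, 10, 34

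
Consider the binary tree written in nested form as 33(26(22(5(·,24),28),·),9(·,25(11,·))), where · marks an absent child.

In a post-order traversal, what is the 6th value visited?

11

Post-order visits the left subtree, then the right subtree, then the node.
At 33: go left to 26.
  At 26: go left to 22.
    At 22: go left to 5.
      At 5: no left child.
      At 5: go right to 24.
        24 is a leaf — visit 24.
      Visit 5.
    At 22: go right to 28.
      28 is a leaf — visit 28.
    Visit 22.
  At 26: no right child.
  Visit 26.
At 33: go right to 9.
  At 9: no left child.
  At 9: go right to 25.
    At 25: go left to 11.
      11 is a leaf — visit 11.
    At 25: no right child.
    Visit 25.
  Visit 9.
Visit 33.
Full post-order sequence: 24, 5, 28, 22, 26, 11, 25, 9, 33.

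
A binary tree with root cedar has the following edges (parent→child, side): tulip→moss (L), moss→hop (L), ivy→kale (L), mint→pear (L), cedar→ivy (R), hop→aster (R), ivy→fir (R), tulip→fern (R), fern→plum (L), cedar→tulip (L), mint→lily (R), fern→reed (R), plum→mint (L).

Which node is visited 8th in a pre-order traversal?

Pre-order visits the node, then its left subtree, then its right subtree.
Visit cedar.
At cedar: go left to tulip.
  Visit tulip.
  At tulip: go left to moss.
    Visit moss.
    At moss: go left to hop.
      Visit hop.
      At hop: no left child.
      At hop: go right to aster.
        aster is a leaf — visit aster.
    At moss: no right child.
  At tulip: go right to fern.
    Visit fern.
    At fern: go left to plum.
      Visit plum.
      At plum: go left to mint.
        Visit mint.
        At mint: go left to pear.
          pear is a leaf — visit pear.
        At mint: go right to lily.
          lily is a leaf — visit lily.
      At plum: no right child.
    At fern: go right to reed.
      reed is a leaf — visit reed.
At cedar: go right to ivy.
  Visit ivy.
  At ivy: go left to kale.
    kale is a leaf — visit kale.
  At ivy: go right to fir.
    fir is a leaf — visit fir.
Full pre-order sequence: cedar, tulip, moss, hop, aster, fern, plum, mint, pear, lily, reed, ivy, kale, fir.

mint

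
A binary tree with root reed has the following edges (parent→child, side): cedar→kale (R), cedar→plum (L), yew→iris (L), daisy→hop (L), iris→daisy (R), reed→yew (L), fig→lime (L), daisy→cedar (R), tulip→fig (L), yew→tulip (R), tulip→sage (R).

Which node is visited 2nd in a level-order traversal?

Level-order visits nodes level by level from the root, left to right within each level.
Level 0: reed
Level 1: yew
Level 2: iris, tulip
Level 3: daisy, fig, sage
Level 4: hop, cedar, lime
Level 5: plum, kale
Full level-order sequence: reed, yew, iris, tulip, daisy, fig, sage, hop, cedar, lime, plum, kale.

yew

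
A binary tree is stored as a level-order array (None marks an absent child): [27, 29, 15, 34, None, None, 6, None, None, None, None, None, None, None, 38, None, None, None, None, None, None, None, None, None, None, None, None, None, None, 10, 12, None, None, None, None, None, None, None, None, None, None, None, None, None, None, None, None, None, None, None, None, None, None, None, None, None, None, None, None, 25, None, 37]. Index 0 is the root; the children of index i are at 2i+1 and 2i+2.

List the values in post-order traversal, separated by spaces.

34 29 25 10 37 12 38 6 15 27

Post-order visits the left subtree, then the right subtree, then the node.
At 27: go left to 29.
  At 29: go left to 34.
    34 is a leaf — visit 34.
  At 29: no right child.
  Visit 29.
At 27: go right to 15.
  At 15: no left child.
  At 15: go right to 6.
    At 6: no left child.
    At 6: go right to 38.
      At 38: go left to 10.
        At 10: go left to 25.
          25 is a leaf — visit 25.
        At 10: no right child.
        Visit 10.
      At 38: go right to 12.
        At 12: go left to 37.
          37 is a leaf — visit 37.
        At 12: no right child.
        Visit 12.
      Visit 38.
    Visit 6.
  Visit 15.
Visit 27.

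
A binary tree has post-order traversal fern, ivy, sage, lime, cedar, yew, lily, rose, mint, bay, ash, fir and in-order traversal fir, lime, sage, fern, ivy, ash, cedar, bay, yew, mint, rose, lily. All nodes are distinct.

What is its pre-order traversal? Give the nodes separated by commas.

The last element of post-order is the root; it splits in-order into left and right subtrees.
Root fir: left subtree has 0 nodes { }, right has 11 {lime, sage, fern, ivy, ash, cedar, bay, yew, mint, rose, lily}.
  Root ash: left subtree has 4 nodes {lime, sage, fern, ivy}, right has 6 {cedar, bay, yew, mint, rose, lily}.
    Root lime: left subtree has 0 nodes { }, right has 3 {sage, fern, ivy}.
      Root sage: left subtree has 0 nodes { }, right has 2 {fern, ivy}.
        Root ivy: left subtree has 1 node {fern}, right has 0 { }.
    Root bay: left subtree has 1 node {cedar}, right has 4 {yew, mint, rose, lily}.
      Root mint: left subtree has 1 node {yew}, right has 2 {rose, lily}.
        Root rose: left subtree has 0 nodes { }, right has 1 {lily}.

fir, ash, lime, sage, ivy, fern, bay, cedar, mint, yew, rose, lily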